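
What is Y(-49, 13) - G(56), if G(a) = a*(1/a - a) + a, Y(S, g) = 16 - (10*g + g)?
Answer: 2952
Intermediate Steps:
Y(S, g) = 16 - 11*g
G(a) = a + a*(1/a - a)
Y(-49, 13) - G(56) = (16 - 11*13) - (1 + 56 - 1*56²) = (16 - 143) - (1 + 56 - 1*3136) = -127 - (1 + 56 - 3136) = -127 - 1*(-3079) = -127 + 3079 = 2952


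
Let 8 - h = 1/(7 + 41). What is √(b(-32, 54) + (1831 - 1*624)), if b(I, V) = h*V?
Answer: √26206/4 ≈ 40.471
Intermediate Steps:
h = 383/48 (h = 8 - 1/(7 + 41) = 8 - 1/48 = 383/48 ≈ 7.9792)
b(I, V) = 383*V/48
√(b(-32, 54) + (1831 - 1*624)) = √((383/48)*54 + (1831 - 1*624)) = √(3447/8 + (1831 - 624)) = √(3447/8 + 1207) = √(13103/8) = √26206/4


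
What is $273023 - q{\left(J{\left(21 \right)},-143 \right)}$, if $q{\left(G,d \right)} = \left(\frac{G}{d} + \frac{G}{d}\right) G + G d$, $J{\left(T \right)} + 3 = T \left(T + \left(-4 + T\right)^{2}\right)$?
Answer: $\frac{256786030}{143} \approx 1.7957 \cdot 10^{6}$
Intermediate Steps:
$J{\left(T \right)} = -3 + T \left(T + \left(-4 + T\right)^{2}\right)$
$q{\left(G,d \right)} = G d + \frac{2 G^{2}}{d}$ ($q{\left(G,d \right)} = \frac{2 G}{d} G + G d = \frac{2 G^{2}}{d} + G d = G d + \frac{2 G^{2}}{d}$)
$273023 - q{\left(J{\left(21 \right)},-143 \right)} = 273023 - \frac{\left(-3 + 21^{2} + 21 \left(-4 + 21\right)^{2}\right) \left(\left(-143\right)^{2} + 2 \left(-3 + 21^{2} + 21 \left(-4 + 21\right)^{2}\right)\right)}{-143} = 273023 - \left(-3 + 441 + 21 \cdot 17^{2}\right) \left(- \frac{1}{143}\right) \left(20449 + 2 \left(-3 + 441 + 21 \cdot 17^{2}\right)\right) = 273023 - \left(-3 + 441 + 21 \cdot 289\right) \left(- \frac{1}{143}\right) \left(20449 + 2 \left(-3 + 441 + 21 \cdot 289\right)\right) = 273023 - \left(-3 + 441 + 6069\right) \left(- \frac{1}{143}\right) \left(20449 + 2 \left(-3 + 441 + 6069\right)\right) = 273023 - 6507 \left(- \frac{1}{143}\right) \left(20449 + 2 \cdot 6507\right) = 273023 - 6507 \left(- \frac{1}{143}\right) \left(20449 + 13014\right) = 273023 - 6507 \left(- \frac{1}{143}\right) 33463 = 273023 - - \frac{217743741}{143} = 273023 + \frac{217743741}{143} = \frac{256786030}{143}$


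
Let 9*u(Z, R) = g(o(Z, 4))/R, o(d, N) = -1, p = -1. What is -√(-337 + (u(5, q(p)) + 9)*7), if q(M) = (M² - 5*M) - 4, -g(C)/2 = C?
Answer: -I*√2459/3 ≈ -16.529*I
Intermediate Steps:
g(C) = -2*C
q(M) = -4 + M² - 5*M
u(Z, R) = 2/(9*R) (u(Z, R) = ((-2*(-1))/R)/9 = (2/R)/9 = 2/(9*R))
-√(-337 + (u(5, q(p)) + 9)*7) = -√(-337 + (2/(9*(-4 + (-1)² - 5*(-1))) + 9)*7) = -√(-337 + (2/(9*(-4 + 1 + 5)) + 9)*7) = -√(-337 + ((2/9)/2 + 9)*7) = -√(-337 + ((2/9)*(½) + 9)*7) = -√(-337 + (⅑ + 9)*7) = -√(-337 + (82/9)*7) = -√(-337 + 574/9) = -√(-2459/9) = -I*√2459/3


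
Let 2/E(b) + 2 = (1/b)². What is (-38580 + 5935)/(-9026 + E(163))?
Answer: 346931473/95933540 ≈ 3.6164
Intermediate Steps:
E(b) = 2/(-2 + b⁻²) (E(b) = 2/(-2 + (1/b)²) = 2/(-2 + b⁻²))
(-38580 + 5935)/(-9026 + E(163)) = (-38580 + 5935)/(-9026 - 2*163²/(-1 + 2*163²)) = -32645/(-9026 - 2*26569/(-1 + 2*26569)) = -32645/(-9026 - 2*26569/(-1 + 53138)) = -32645/(-9026 - 2*26569/53137) = -32645/(-9026 - 2*26569*1/53137) = -32645/(-9026 - 53138/53137) = -32645/(-479667700/53137) = -32645*(-53137/479667700) = 346931473/95933540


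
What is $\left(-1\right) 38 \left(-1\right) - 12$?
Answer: $26$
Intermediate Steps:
$\left(-1\right) 38 \left(-1\right) - 12 = \left(-38\right) \left(-1\right) - 12 = 38 - 12 = 26$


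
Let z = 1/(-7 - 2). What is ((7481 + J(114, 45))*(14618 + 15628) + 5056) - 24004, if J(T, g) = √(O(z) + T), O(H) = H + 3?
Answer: 226251378 + 20164*√263 ≈ 2.2658e+8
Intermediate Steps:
z = -⅑ (z = 1/(-9) = -⅑ ≈ -0.11111)
O(H) = 3 + H
J(T, g) = √(26/9 + T) (J(T, g) = √((3 - ⅑) + T) = √(26/9 + T))
((7481 + J(114, 45))*(14618 + 15628) + 5056) - 24004 = ((7481 + √(26 + 9*114)/3)*(14618 + 15628) + 5056) - 24004 = ((7481 + √(26 + 1026)/3)*30246 + 5056) - 24004 = ((7481 + √1052/3)*30246 + 5056) - 24004 = ((7481 + (2*√263)/3)*30246 + 5056) - 24004 = ((7481 + 2*√263/3)*30246 + 5056) - 24004 = ((226270326 + 20164*√263) + 5056) - 24004 = (226275382 + 20164*√263) - 24004 = 226251378 + 20164*√263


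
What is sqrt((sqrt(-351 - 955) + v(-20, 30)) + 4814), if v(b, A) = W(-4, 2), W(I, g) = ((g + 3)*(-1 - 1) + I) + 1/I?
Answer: sqrt(19199 + 4*I*sqrt(1306))/2 ≈ 69.281 + 0.26081*I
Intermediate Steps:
W(I, g) = -6 + I + 1/I - 2*g (W(I, g) = ((3 + g)*(-2) + I) + 1/I = ((-6 - 2*g) + I) + 1/I = (-6 + I - 2*g) + 1/I = -6 + I + 1/I - 2*g)
v(b, A) = -57/4 (v(b, A) = -6 - 4 + 1/(-4) - 2*2 = -6 - 4 - 1/4 - 4 = -57/4)
sqrt((sqrt(-351 - 955) + v(-20, 30)) + 4814) = sqrt((sqrt(-351 - 955) - 57/4) + 4814) = sqrt((sqrt(-1306) - 57/4) + 4814) = sqrt((I*sqrt(1306) - 57/4) + 4814) = sqrt((-57/4 + I*sqrt(1306)) + 4814) = sqrt(19199/4 + I*sqrt(1306))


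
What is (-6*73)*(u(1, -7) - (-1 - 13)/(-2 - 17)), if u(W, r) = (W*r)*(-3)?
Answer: -168630/19 ≈ -8875.3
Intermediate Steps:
u(W, r) = -3*W*r
(-6*73)*(u(1, -7) - (-1 - 13)/(-2 - 17)) = (-6*73)*(-3*1*(-7) - (-1 - 13)/(-2 - 17)) = -438*(21 - (-14)/(-19)) = -438*(21 - (-14)*(-1)/19) = -438*(21 - 1*14/19) = -438*(21 - 14/19) = -438*385/19 = -168630/19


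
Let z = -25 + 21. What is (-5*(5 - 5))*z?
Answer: 0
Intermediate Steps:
z = -4
(-5*(5 - 5))*z = -5*(5 - 5)*(-4) = -5*0*(-4) = 0*(-4) = 0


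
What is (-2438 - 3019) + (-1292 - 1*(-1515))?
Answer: -5234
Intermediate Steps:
(-2438 - 3019) + (-1292 - 1*(-1515)) = -5457 + (-1292 + 1515) = -5457 + 223 = -5234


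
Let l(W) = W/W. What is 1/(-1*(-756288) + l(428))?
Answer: 1/756289 ≈ 1.3222e-6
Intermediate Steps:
l(W) = 1
1/(-1*(-756288) + l(428)) = 1/(-1*(-756288) + 1) = 1/(756288 + 1) = 1/756289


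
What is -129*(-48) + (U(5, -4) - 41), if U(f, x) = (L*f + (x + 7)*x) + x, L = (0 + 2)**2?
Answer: 6155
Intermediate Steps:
L = 4 (L = 2**2 = 4)
U(f, x) = x + 4*f + x*(7 + x) (U(f, x) = (4*f + (x + 7)*x) + x = (4*f + (7 + x)*x) + x = (4*f + x*(7 + x)) + x = x + 4*f + x*(7 + x))
-129*(-48) + (U(5, -4) - 41) = -129*(-48) + (((-4)**2 + 4*5 + 8*(-4)) - 41) = 6192 + ((16 + 20 - 32) - 41) = 6192 + (4 - 41) = 6192 - 37 = 6155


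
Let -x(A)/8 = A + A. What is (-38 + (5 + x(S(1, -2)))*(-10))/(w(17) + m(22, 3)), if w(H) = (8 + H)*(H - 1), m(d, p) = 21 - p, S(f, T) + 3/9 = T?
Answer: -692/627 ≈ -1.1037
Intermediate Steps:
S(f, T) = -⅓ + T
x(A) = -16*A (x(A) = -8*(A + A) = -16*A)
w(H) = (-1 + H)*(8 + H) (w(H) = (8 + H)*(-1 + H) = (-1 + H)*(8 + H))
(-38 + (5 + x(S(1, -2)))*(-10))/(w(17) + m(22, 3)) = (-38 + (5 - 16*(-⅓ - 2))*(-10))/((-8 + 17² + 7*17) + (21 - 1*3)) = (-38 + (5 - 16*(-7/3))*(-10))/((-8 + 289 + 119) + (21 - 3)) = (-38 + (5 + 112/3)*(-10))/(400 + 18) = (-38 + (127/3)*(-10))/418 = (-38 - 1270/3)*(1/418) = -1384/3*1/418 = -692/627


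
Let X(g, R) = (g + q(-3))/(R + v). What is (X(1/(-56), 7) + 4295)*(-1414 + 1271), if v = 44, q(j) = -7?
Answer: -584685387/952 ≈ -6.1417e+5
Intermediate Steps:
X(g, R) = (-7 + g)/(44 + R) (X(g, R) = (g - 7)/(R + 44) = (-7 + g)/(44 + R))
(X(1/(-56), 7) + 4295)*(-1414 + 1271) = ((-7 + 1/(-56))/(44 + 7) + 4295)*(-1414 + 1271) = ((-7 - 1/56)/51 + 4295)*(-143) = ((1/51)*(-393/56) + 4295)*(-143) = (-131/952 + 4295)*(-143) = (4088709/952)*(-143) = -584685387/952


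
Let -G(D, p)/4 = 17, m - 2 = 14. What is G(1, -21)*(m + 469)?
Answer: -32980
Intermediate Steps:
m = 16 (m = 2 + 14 = 16)
G(D, p) = -68 (G(D, p) = -4*17 = -68)
G(1, -21)*(m + 469) = -68*(16 + 469) = -68*485 = -32980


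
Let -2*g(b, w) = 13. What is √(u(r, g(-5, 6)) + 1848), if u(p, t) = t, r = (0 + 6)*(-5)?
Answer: √7366/2 ≈ 42.913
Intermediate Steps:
g(b, w) = -13/2 (g(b, w) = -½*13 = -13/2)
r = -30 (r = 6*(-5) = -30)
√(u(r, g(-5, 6)) + 1848) = √(-13/2 + 1848) = √(3683/2) = √7366/2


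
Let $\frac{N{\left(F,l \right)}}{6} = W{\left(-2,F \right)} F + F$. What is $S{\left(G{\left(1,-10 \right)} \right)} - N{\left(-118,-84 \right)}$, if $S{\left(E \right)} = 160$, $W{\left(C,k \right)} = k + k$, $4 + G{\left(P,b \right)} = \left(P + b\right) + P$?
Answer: $-166220$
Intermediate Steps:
$G{\left(P,b \right)} = -4 + b + 2 P$ ($G{\left(P,b \right)} = -4 + \left(\left(P + b\right) + P\right) = -4 + \left(b + 2 P\right) = -4 + b + 2 P$)
$W{\left(C,k \right)} = 2 k$
$N{\left(F,l \right)} = 6 F + 12 F^{2}$ ($N{\left(F,l \right)} = 6 \left(2 F F + F\right) = 6 \left(2 F^{2} + F\right) = 6 \left(F + 2 F^{2}\right) = 6 F + 12 F^{2}$)
$S{\left(G{\left(1,-10 \right)} \right)} - N{\left(-118,-84 \right)} = 160 - 6 \left(-118\right) \left(1 + 2 \left(-118\right)\right) = 160 - 6 \left(-118\right) \left(1 - 236\right) = 160 - 6 \left(-118\right) \left(-235\right) = 160 - 166380 = -166220$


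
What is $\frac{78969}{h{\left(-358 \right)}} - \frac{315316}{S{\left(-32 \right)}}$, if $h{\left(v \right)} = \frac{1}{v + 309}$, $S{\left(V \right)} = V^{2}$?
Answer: $- \frac{990665965}{256} \approx -3.8698 \cdot 10^{6}$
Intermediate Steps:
$h{\left(v \right)} = \frac{1}{309 + v}$
$\frac{78969}{h{\left(-358 \right)}} - \frac{315316}{S{\left(-32 \right)}} = \frac{78969}{\frac{1}{309 - 358}} - \frac{315316}{\left(-32\right)^{2}} = \frac{78969}{\frac{1}{-49}} - \frac{315316}{1024} = \frac{78969}{- \frac{1}{49}} - \frac{78829}{256} = 78969 \left(-49\right) - \frac{78829}{256} = -3869481 - \frac{78829}{256} = - \frac{990665965}{256}$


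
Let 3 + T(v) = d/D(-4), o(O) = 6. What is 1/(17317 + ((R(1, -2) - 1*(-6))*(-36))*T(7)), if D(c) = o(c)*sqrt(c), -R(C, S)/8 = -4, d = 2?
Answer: 21421/458911225 - 228*I/458911225 ≈ 4.6678e-5 - 4.9683e-7*I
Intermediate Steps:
R(C, S) = 32 (R(C, S) = -8*(-4) = 32)
D(c) = 6*sqrt(c)
T(v) = -3 - I/6 (T(v) = -3 + 2/((6*sqrt(-4))) = -3 + 2/((6*(2*I))) = -3 + 2/((12*I)) = -3 + 2*(-I/12) = -3 - I/6)
1/(17317 + ((R(1, -2) - 1*(-6))*(-36))*T(7)) = 1/(17317 + ((32 - 1*(-6))*(-36))*(-3 - I/6)) = 1/(17317 + ((32 + 6)*(-36))*(-3 - I/6)) = 1/(17317 + (38*(-36))*(-3 - I/6)) = 1/(17317 - 1368*(-3 - I/6)) = 1/(17317 + (4104 + 228*I)) = 1/(21421 + 228*I) = (21421 - 228*I)/458911225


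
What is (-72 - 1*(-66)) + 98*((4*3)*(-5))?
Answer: -5886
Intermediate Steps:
(-72 - 1*(-66)) + 98*((4*3)*(-5)) = (-72 + 66) + 98*(12*(-5)) = -6 + 98*(-60) = -6 - 5880 = -5886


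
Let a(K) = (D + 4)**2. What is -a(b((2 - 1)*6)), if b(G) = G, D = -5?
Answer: -1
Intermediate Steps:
a(K) = 1 (a(K) = (-5 + 4)**2 = (-1)**2 = 1)
-a(b((2 - 1)*6)) = -1*1 = -1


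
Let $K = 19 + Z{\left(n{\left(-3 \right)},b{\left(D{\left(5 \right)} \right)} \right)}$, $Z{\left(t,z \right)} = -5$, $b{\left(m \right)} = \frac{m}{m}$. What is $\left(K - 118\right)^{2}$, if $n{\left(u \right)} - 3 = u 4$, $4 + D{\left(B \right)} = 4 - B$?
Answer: $10816$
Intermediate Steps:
$D{\left(B \right)} = - B$ ($D{\left(B \right)} = -4 - \left(-4 + B\right) = - B$)
$n{\left(u \right)} = 3 + 4 u$ ($n{\left(u \right)} = 3 + u 4 = 3 + 4 u$)
$b{\left(m \right)} = 1$
$K = 14$ ($K = 19 - 5 = 14$)
$\left(K - 118\right)^{2} = \left(14 - 118\right)^{2} = \left(-104\right)^{2} = 10816$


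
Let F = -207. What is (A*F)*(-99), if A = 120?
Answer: 2459160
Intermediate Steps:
(A*F)*(-99) = (120*(-207))*(-99) = -24840*(-99) = 2459160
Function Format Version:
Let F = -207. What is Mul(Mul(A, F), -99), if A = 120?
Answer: 2459160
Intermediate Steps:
Mul(Mul(A, F), -99) = Mul(Mul(120, -207), -99) = Mul(-24840, -99) = 2459160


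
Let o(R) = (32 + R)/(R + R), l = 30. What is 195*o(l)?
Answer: 403/2 ≈ 201.50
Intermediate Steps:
o(R) = (32 + R)/(2*R) (o(R) = (32 + R)/((2*R)) = (32 + R)*(1/(2*R)) = (32 + R)/(2*R))
195*o(l) = 195*((½)*(32 + 30)/30) = 195*((½)*(1/30)*62) = 195*(31/30) = 403/2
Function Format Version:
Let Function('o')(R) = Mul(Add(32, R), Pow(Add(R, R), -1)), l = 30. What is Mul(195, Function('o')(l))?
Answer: Rational(403, 2) ≈ 201.50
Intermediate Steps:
Function('o')(R) = Mul(Rational(1, 2), Pow(R, -1), Add(32, R)) (Function('o')(R) = Mul(Add(32, R), Pow(Mul(2, R), -1)) = Mul(Add(32, R), Mul(Rational(1, 2), Pow(R, -1))) = Mul(Rational(1, 2), Pow(R, -1), Add(32, R)))
Mul(195, Function('o')(l)) = Mul(195, Mul(Rational(1, 2), Pow(30, -1), Add(32, 30))) = Mul(195, Mul(Rational(1, 2), Rational(1, 30), 62)) = Mul(195, Rational(31, 30)) = Rational(403, 2)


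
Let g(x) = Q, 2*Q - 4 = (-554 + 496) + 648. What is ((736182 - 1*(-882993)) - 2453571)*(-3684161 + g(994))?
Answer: 3073801386144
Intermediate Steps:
Q = 297 (Q = 2 + ((-554 + 496) + 648)/2 = 2 + (-58 + 648)/2 = 2 + (½)*590 = 2 + 295 = 297)
g(x) = 297
((736182 - 1*(-882993)) - 2453571)*(-3684161 + g(994)) = ((736182 - 1*(-882993)) - 2453571)*(-3684161 + 297) = ((736182 + 882993) - 2453571)*(-3683864) = (1619175 - 2453571)*(-3683864) = -834396*(-3683864) = 3073801386144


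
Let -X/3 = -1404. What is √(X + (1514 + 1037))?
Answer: √6763 ≈ 82.237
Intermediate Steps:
X = 4212 (X = -3*(-1404) = 4212)
√(X + (1514 + 1037)) = √(4212 + (1514 + 1037)) = √(4212 + 2551) = √6763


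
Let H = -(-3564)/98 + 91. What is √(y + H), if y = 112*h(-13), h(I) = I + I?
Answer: I*√136447/7 ≈ 52.77*I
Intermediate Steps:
h(I) = 2*I
y = -2912 (y = 112*(2*(-13)) = 112*(-26) = -2912)
H = 6241/49 (H = -(-3564)/98 + 91 = -36*(-99/98) + 91 = 1782/49 + 91 = 6241/49 ≈ 127.37)
√(y + H) = √(-2912 + 6241/49) = √(-136447/49) = I*√136447/7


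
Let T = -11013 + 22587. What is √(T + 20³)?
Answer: √19574 ≈ 139.91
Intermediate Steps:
T = 11574
√(T + 20³) = √(11574 + 20³) = √(11574 + 8000) = √19574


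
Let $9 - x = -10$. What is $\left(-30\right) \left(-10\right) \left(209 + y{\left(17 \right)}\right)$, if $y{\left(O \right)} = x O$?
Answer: $159600$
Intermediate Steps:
$x = 19$ ($x = 9 - -10 = 9 + 10 = 19$)
$y{\left(O \right)} = 19 O$
$\left(-30\right) \left(-10\right) \left(209 + y{\left(17 \right)}\right) = \left(-30\right) \left(-10\right) \left(209 + 19 \cdot 17\right) = 300 \left(209 + 323\right) = 300 \cdot 532 = 159600$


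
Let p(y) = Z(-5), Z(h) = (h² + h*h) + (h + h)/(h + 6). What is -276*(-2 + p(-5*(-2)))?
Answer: -10488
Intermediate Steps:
Z(h) = 2*h² + 2*h/(6 + h) (Z(h) = (h² + h²) + (2*h)/(6 + h) = 2*h² + 2*h/(6 + h))
p(y) = 40 (p(y) = 2*(-5)*(1 + (-5)² + 6*(-5))/(6 - 5) = 2*(-5)*(1 + 25 - 30)/1 = 2*(-5)*1*(-4) = 40)
-276*(-2 + p(-5*(-2))) = -276*(-2 + 40) = -276*38 = -10488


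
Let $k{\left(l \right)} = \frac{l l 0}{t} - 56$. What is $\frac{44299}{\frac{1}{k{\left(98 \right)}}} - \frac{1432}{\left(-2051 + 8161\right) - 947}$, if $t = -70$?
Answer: $- \frac{12808082704}{5163} \approx -2.4807 \cdot 10^{6}$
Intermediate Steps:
$k{\left(l \right)} = -56$ ($k{\left(l \right)} = \frac{l l 0}{-70} - 56 = l^{2} \cdot 0 \left(- \frac{1}{70}\right) - 56 = 0 \left(- \frac{1}{70}\right) - 56 = 0 - 56 = -56$)
$\frac{44299}{\frac{1}{k{\left(98 \right)}}} - \frac{1432}{\left(-2051 + 8161\right) - 947} = \frac{44299}{\frac{1}{-56}} - \frac{1432}{\left(-2051 + 8161\right) - 947} = \frac{44299}{- \frac{1}{56}} - \frac{1432}{6110 - 947} = 44299 \left(-56\right) - \frac{1432}{5163} = -2480744 - \frac{1432}{5163} = - \frac{12808082704}{5163}$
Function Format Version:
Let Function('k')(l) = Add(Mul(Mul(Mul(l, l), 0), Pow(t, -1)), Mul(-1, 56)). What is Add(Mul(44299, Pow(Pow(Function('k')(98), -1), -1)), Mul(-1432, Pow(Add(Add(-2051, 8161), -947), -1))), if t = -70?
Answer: Rational(-12808082704, 5163) ≈ -2.4807e+6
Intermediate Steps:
Function('k')(l) = -56 (Function('k')(l) = Add(Mul(Mul(Mul(l, l), 0), Pow(-70, -1)), Mul(-1, 56)) = Add(Mul(Mul(Pow(l, 2), 0), Rational(-1, 70)), -56) = Add(Mul(0, Rational(-1, 70)), -56) = Add(0, -56) = -56)
Add(Mul(44299, Pow(Pow(Function('k')(98), -1), -1)), Mul(-1432, Pow(Add(Add(-2051, 8161), -947), -1))) = Add(Mul(44299, Pow(Pow(-56, -1), -1)), Mul(-1432, Pow(Add(Add(-2051, 8161), -947), -1))) = Add(Mul(44299, Pow(Rational(-1, 56), -1)), Mul(-1432, Pow(Add(6110, -947), -1))) = Add(Mul(44299, -56), Mul(-1432, Pow(5163, -1))) = Add(-2480744, Mul(-1432, Rational(1, 5163))) = Add(-2480744, Rational(-1432, 5163)) = Rational(-12808082704, 5163)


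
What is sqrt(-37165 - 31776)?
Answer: I*sqrt(68941) ≈ 262.57*I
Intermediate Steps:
sqrt(-37165 - 31776) = sqrt(-68941) = I*sqrt(68941)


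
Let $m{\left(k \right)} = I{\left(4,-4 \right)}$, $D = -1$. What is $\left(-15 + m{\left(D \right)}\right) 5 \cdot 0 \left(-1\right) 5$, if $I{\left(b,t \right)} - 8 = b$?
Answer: $0$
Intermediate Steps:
$I{\left(b,t \right)} = 8 + b$
$m{\left(k \right)} = 12$ ($m{\left(k \right)} = 8 + 4 = 12$)
$\left(-15 + m{\left(D \right)}\right) 5 \cdot 0 \left(-1\right) 5 = \left(-15 + 12\right) 5 \cdot 0 \left(-1\right) 5 = \left(-3\right) 5 \cdot 0 \cdot 5 = \left(-15\right) 0 = 0$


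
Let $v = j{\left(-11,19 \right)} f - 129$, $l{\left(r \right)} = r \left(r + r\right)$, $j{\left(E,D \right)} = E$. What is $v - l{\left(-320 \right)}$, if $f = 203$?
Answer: $-207162$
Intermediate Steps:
$l{\left(r \right)} = 2 r^{2}$ ($l{\left(r \right)} = r 2 r = 2 r^{2}$)
$v = -2362$ ($v = \left(-11\right) 203 - 129 = -2233 - 129 = -2362$)
$v - l{\left(-320 \right)} = -2362 - 2 \left(-320\right)^{2} = -2362 - 2 \cdot 102400 = -2362 - 204800 = -207162$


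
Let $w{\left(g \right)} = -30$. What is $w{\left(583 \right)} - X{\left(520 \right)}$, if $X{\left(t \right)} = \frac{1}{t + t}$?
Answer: $- \frac{31201}{1040} \approx -30.001$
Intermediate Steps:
$X{\left(t \right)} = \frac{1}{2 t}$
$w{\left(583 \right)} - X{\left(520 \right)} = -30 - \frac{1}{2 \cdot 520} = -30 - \frac{1}{2} \cdot \frac{1}{520} = -30 - \frac{1}{1040} = - \frac{31201}{1040}$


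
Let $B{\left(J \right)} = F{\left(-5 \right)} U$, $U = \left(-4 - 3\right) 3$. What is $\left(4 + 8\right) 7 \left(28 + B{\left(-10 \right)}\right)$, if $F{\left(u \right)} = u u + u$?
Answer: $-32928$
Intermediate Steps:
$F{\left(u \right)} = u + u^{2}$ ($F{\left(u \right)} = u^{2} + u = u + u^{2}$)
$U = -21$ ($U = \left(-4 - 3\right) 3 = \left(-7\right) 3 = -21$)
$B{\left(J \right)} = -420$ ($B{\left(J \right)} = - 5 \left(1 - 5\right) \left(-21\right) = \left(-5\right) \left(-4\right) \left(-21\right) = 20 \left(-21\right) = -420$)
$\left(4 + 8\right) 7 \left(28 + B{\left(-10 \right)}\right) = \left(4 + 8\right) 7 \left(28 - 420\right) = 12 \cdot 7 \left(-392\right) = 84 \left(-392\right) = -32928$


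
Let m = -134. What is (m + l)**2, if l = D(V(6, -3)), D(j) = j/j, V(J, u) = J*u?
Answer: 17689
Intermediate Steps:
D(j) = 1
l = 1
(m + l)**2 = (-134 + 1)**2 = (-133)**2 = 17689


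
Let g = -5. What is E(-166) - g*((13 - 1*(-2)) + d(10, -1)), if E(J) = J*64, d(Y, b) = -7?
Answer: -10584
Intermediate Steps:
E(J) = 64*J
E(-166) - g*((13 - 1*(-2)) + d(10, -1)) = 64*(-166) - (-5)*((13 - 1*(-2)) - 7) = -10624 - (-5)*((13 + 2) - 7) = -10624 - (-5)*(15 - 7) = -10624 - (-5)*8 = -10624 - 1*(-40) = -10624 + 40 = -10584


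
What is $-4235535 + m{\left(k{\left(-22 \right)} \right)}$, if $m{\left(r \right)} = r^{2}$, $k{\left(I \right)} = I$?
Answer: $-4235051$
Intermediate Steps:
$-4235535 + m{\left(k{\left(-22 \right)} \right)} = -4235535 + \left(-22\right)^{2} = -4235535 + 484 = -4235051$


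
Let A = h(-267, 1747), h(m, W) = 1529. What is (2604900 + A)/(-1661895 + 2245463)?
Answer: 2606429/583568 ≈ 4.4664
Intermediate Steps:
A = 1529
(2604900 + A)/(-1661895 + 2245463) = (2604900 + 1529)/(-1661895 + 2245463) = 2606429/583568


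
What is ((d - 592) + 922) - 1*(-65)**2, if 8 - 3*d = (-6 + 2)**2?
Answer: -11693/3 ≈ -3897.7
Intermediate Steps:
d = -8/3 (d = 8/3 - (-6 + 2)**2/3 = 8/3 - 1/3*(-4)**2 = 8/3 - 1/3*16 = 8/3 - 16/3 = -8/3 ≈ -2.6667)
((d - 592) + 922) - 1*(-65)**2 = ((-8/3 - 592) + 922) - 1*(-65)**2 = (-1784/3 + 922) - 1*4225 = 982/3 - 4225 = -11693/3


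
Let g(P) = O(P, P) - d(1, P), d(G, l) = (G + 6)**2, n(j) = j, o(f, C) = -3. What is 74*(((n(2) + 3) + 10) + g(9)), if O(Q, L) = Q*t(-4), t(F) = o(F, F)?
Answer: -4514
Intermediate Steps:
t(F) = -3
d(G, l) = (6 + G)**2
O(Q, L) = -3*Q (O(Q, L) = Q*(-3) = -3*Q)
g(P) = -49 - 3*P (g(P) = -3*P - (6 + 1)**2 = -3*P - 1*7**2 = -3*P - 1*49 = -3*P - 49 = -49 - 3*P)
74*(((n(2) + 3) + 10) + g(9)) = 74*(((2 + 3) + 10) + (-49 - 3*9)) = 74*((5 + 10) + (-49 - 27)) = 74*(15 - 76) = 74*(-61) = -4514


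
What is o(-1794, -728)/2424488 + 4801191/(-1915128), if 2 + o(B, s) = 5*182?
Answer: -484945459541/193466868936 ≈ -2.5066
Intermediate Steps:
o(B, s) = 908 (o(B, s) = -2 + 5*182 = -2 + 910 = 908)
o(-1794, -728)/2424488 + 4801191/(-1915128) = 908/2424488 + 4801191/(-1915128) = 908*(1/2424488) + 4801191*(-1/1915128) = 227/606122 - 1600397/638376 = -484945459541/193466868936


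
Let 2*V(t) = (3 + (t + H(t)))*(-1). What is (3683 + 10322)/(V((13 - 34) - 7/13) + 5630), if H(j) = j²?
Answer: 4733690/1827673 ≈ 2.5900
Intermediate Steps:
V(t) = -3/2 - t/2 - t²/2 (V(t) = ((3 + (t + t²))*(-1))/2 = ((3 + t + t²)*(-1))/2 = (-3 - t - t²)/2 = -3/2 - t/2 - t²/2)
(3683 + 10322)/(V((13 - 34) - 7/13) + 5630) = (3683 + 10322)/((-3/2 - ((13 - 34) - 7/13)/2 - ((13 - 34) - 7/13)²/2) + 5630) = 14005/((-3/2 - (-21 - 7*1/13)/2 - (-21 - 7*1/13)²/2) + 5630) = 14005/((-3/2 - (-21 - 7/13)/2 - (-21 - 7/13)²/2) + 5630) = 14005/((-3/2 - ½*(-280/13) - (-280/13)²/2) + 5630) = 14005/((-3/2 + 140/13 - ½*78400/169) + 5630) = 14005/((-3/2 + 140/13 - 39200/169) + 5630) = 14005/(-75267/338 + 5630) = 14005/(1827673/338) = 14005*(338/1827673) = 4733690/1827673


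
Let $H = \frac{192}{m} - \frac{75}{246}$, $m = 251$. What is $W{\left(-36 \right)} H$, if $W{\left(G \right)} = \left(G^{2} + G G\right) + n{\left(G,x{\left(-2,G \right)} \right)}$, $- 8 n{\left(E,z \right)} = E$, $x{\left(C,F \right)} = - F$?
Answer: $\frac{49172517}{41164} \approx 1194.6$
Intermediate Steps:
$n{\left(E,z \right)} = - \frac{E}{8}$
$H = \frac{9469}{20582}$ ($H = \frac{192}{251} - \frac{75}{246} = 192 \cdot \frac{1}{251} - \frac{25}{82} = \frac{192}{251} - \frac{25}{82} = \frac{9469}{20582} \approx 0.46006$)
$W{\left(G \right)} = 2 G^{2} - \frac{G}{8}$ ($W{\left(G \right)} = \left(G^{2} + G G\right) - \frac{G}{8} = \left(G^{2} + G^{2}\right) - \frac{G}{8} = 2 G^{2} - \frac{G}{8}$)
$W{\left(-36 \right)} H = \frac{1}{8} \left(-36\right) \left(-1 + 16 \left(-36\right)\right) \frac{9469}{20582} = \frac{1}{8} \left(-36\right) \left(-1 - 576\right) \frac{9469}{20582} = \frac{1}{8} \left(-36\right) \left(-577\right) \frac{9469}{20582} = \frac{5193}{2} \cdot \frac{9469}{20582} = \frac{49172517}{41164}$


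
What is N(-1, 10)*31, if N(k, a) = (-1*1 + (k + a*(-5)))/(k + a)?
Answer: -1612/9 ≈ -179.11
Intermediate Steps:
N(k, a) = (-1 + k - 5*a)/(a + k) (N(k, a) = (-1 + (k - 5*a))/(a + k) = (-1 + k - 5*a)/(a + k))
N(-1, 10)*31 = ((-1 - 1 - 5*10)/(10 - 1))*31 = ((-1 - 1 - 50)/9)*31 = ((1/9)*(-52))*31 = -52/9*31 = -1612/9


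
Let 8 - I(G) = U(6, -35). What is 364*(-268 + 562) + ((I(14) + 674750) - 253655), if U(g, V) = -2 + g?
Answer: 528115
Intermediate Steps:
I(G) = 4 (I(G) = 8 - (-2 + 6) = 8 - 1*4 = 8 - 4 = 4)
364*(-268 + 562) + ((I(14) + 674750) - 253655) = 364*(-268 + 562) + ((4 + 674750) - 253655) = 364*294 + (674754 - 253655) = 107016 + 421099 = 528115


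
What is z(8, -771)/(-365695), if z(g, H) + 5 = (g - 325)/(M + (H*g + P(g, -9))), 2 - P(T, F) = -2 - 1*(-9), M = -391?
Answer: 32503/2400421980 ≈ 1.3541e-5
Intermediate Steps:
P(T, F) = -5 (P(T, F) = 2 - (-2 - 1*(-9)) = 2 - (-2 + 9) = 2 - 1*7 = 2 - 7 = -5)
z(g, H) = -5 + (-325 + g)/(-396 + H*g) (z(g, H) = -5 + (g - 325)/(-391 + (H*g - 5)) = -5 + (-325 + g)/(-391 + (-5 + H*g)) = -5 + (-325 + g)/(-396 + H*g))
z(8, -771)/(-365695) = ((1655 + 8 - 5*(-771)*8)/(-396 - 771*8))/(-365695) = ((1655 + 8 + 30840)/(-396 - 6168))*(-1/365695) = (32503/(-6564))*(-1/365695) = -1/6564*32503*(-1/365695) = -32503/6564*(-1/365695) = 32503/2400421980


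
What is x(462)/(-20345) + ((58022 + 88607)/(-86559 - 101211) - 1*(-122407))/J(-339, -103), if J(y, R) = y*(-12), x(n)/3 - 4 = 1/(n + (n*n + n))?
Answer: 75939003842965321/2523776369194080 ≈ 30.089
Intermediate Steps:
x(n) = 12 + 3/(n² + 2*n) (x(n) = 12 + 3/(n + (n*n + n)) = 12 + 3/(n + (n² + n)) = 12 + 3/(n + (n + n²)) = 12 + 3/(n² + 2*n))
J(y, R) = -12*y
x(462)/(-20345) + ((58022 + 88607)/(-86559 - 101211) - 1*(-122407))/J(-339, -103) = (3*(1 + 4*462² + 8*462)/(462*(2 + 462)))/(-20345) + ((58022 + 88607)/(-86559 - 101211) - 1*(-122407))/((-12*(-339))) = (3*(1/462)*(1 + 4*213444 + 3696)/464)*(-1/20345) + (146629/(-187770) + 122407)/4068 = (3*(1/462)*(1/464)*(1 + 853776 + 3696))*(-1/20345) + (146629*(-1/187770) + 122407)*(1/4068) = (3*(1/462)*(1/464)*857473)*(-1/20345) + (-146629/187770 + 122407)*(1/4068) = (857473/71456)*(-1/20345) + (22984215761/187770)*(1/4068) = -857473/1453772320 + 22984215761/763848360 = 75939003842965321/2523776369194080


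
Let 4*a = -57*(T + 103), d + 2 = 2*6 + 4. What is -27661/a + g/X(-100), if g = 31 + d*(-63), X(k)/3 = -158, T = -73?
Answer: 8983411/135090 ≈ 66.500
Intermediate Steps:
X(k) = -474 (X(k) = 3*(-158) = -474)
d = 14 (d = -2 + (2*6 + 4) = -2 + (12 + 4) = -2 + 16 = 14)
g = -851 (g = 31 + 14*(-63) = 31 - 882 = -851)
a = -855/2 (a = (-57*(-73 + 103))/4 = (-57*30)/4 = (¼)*(-1710) = -855/2 ≈ -427.50)
-27661/a + g/X(-100) = -27661/(-855/2) - 851/(-474) = -27661*(-2/855) - 851*(-1/474) = 55322/855 + 851/474 = 8983411/135090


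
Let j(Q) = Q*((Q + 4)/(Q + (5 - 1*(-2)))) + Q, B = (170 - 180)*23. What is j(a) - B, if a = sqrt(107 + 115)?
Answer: 39124/173 + 367*sqrt(222)/173 ≈ 257.76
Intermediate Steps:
a = sqrt(222) ≈ 14.900
B = -230 (B = -10*23 = -230)
j(Q) = Q + Q*(4 + Q)/(7 + Q) (j(Q) = Q*((4 + Q)/(Q + (5 + 2))) + Q = Q*((4 + Q)/(Q + 7)) + Q = Q*((4 + Q)/(7 + Q)) + Q = Q*(4 + Q)/(7 + Q) + Q = Q + Q*(4 + Q)/(7 + Q))
j(a) - B = sqrt(222)*(11 + 2*sqrt(222))/(7 + sqrt(222)) - 1*(-230) = sqrt(222)*(11 + 2*sqrt(222))/(7 + sqrt(222)) + 230 = 230 + sqrt(222)*(11 + 2*sqrt(222))/(7 + sqrt(222))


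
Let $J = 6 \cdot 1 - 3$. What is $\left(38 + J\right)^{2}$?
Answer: $1681$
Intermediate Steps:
$J = 3$ ($J = 6 - 3 = 3$)
$\left(38 + J\right)^{2} = \left(38 + 3\right)^{2} = 41^{2} = 1681$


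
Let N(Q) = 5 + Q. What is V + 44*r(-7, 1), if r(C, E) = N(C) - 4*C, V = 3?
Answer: 1147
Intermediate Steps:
r(C, E) = 5 - 3*C (r(C, E) = (5 + C) - 4*C = 5 - 3*C)
V + 44*r(-7, 1) = 3 + 44*(5 - 3*(-7)) = 3 + 44*(5 + 21) = 3 + 44*26 = 3 + 1144 = 1147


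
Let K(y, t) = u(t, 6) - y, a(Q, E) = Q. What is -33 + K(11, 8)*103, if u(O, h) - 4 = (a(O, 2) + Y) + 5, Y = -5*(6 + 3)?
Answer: -4050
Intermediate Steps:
Y = -45 (Y = -5*9 = -45)
u(O, h) = -36 + O (u(O, h) = 4 + ((O - 45) + 5) = 4 + ((-45 + O) + 5) = 4 + (-40 + O) = -36 + O)
K(y, t) = -36 + t - y (K(y, t) = (-36 + t) - y = -36 + t - y)
-33 + K(11, 8)*103 = -33 + (-36 + 8 - 1*11)*103 = -33 + (-36 + 8 - 11)*103 = -33 - 39*103 = -33 - 4017 = -4050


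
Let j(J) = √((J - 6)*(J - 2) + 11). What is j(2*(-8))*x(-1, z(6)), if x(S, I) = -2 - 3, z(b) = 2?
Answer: -5*√407 ≈ -100.87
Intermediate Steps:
x(S, I) = -5
j(J) = √(11 + (-6 + J)*(-2 + J)) (j(J) = √((-6 + J)*(-2 + J) + 11) = √(11 + (-6 + J)*(-2 + J)))
j(2*(-8))*x(-1, z(6)) = √(23 + (2*(-8))² - 16*(-8))*(-5) = √(23 + (-16)² - 8*(-16))*(-5) = √(23 + 256 + 128)*(-5) = √407*(-5) = -5*√407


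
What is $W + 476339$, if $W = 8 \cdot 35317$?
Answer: $758875$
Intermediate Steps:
$W = 282536$
$W + 476339 = 282536 + 476339 = 758875$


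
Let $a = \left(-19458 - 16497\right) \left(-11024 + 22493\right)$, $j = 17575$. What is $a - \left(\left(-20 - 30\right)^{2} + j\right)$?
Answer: $-412387970$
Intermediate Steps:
$a = -412367895$ ($a = \left(-35955\right) 11469 = -412367895$)
$a - \left(\left(-20 - 30\right)^{2} + j\right) = -412367895 - \left(\left(-20 - 30\right)^{2} + 17575\right) = -412367895 - \left(\left(-50\right)^{2} + 17575\right) = -412367895 - \left(2500 + 17575\right) = -412367895 - 20075 = -412387970$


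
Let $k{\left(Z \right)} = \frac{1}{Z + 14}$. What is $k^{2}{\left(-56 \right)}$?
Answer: $\frac{1}{1764} \approx 0.00056689$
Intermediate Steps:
$k{\left(Z \right)} = \frac{1}{14 + Z}$
$k^{2}{\left(-56 \right)} = \left(\frac{1}{14 - 56}\right)^{2} = \left(\frac{1}{-42}\right)^{2} = \left(- \frac{1}{42}\right)^{2} = \frac{1}{1764}$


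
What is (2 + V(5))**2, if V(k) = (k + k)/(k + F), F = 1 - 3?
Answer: 256/9 ≈ 28.444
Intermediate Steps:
F = -2
V(k) = 2*k/(-2 + k) (V(k) = (k + k)/(k - 2) = (2*k)/(-2 + k) = 2*k/(-2 + k))
(2 + V(5))**2 = (2 + 2*5/(-2 + 5))**2 = (2 + 2*5/3)**2 = (2 + 2*5*(1/3))**2 = (2 + 10/3)**2 = (16/3)**2 = 256/9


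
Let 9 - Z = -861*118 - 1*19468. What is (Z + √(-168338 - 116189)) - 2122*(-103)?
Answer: 339641 + I*√284527 ≈ 3.3964e+5 + 533.41*I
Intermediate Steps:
Z = 121075 (Z = 9 - (-861*118 - 1*19468) = 9 - (-101598 - 19468) = 9 - 1*(-121066) = 9 + 121066 = 121075)
(Z + √(-168338 - 116189)) - 2122*(-103) = (121075 + √(-168338 - 116189)) - 2122*(-103) = (121075 + √(-284527)) + 218566 = (121075 + I*√284527) + 218566 = 339641 + I*√284527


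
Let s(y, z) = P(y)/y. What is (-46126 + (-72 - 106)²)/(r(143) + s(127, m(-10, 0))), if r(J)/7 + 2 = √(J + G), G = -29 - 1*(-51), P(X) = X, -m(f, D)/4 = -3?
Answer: -93873/3958 - 50547*√165/3958 ≈ -187.76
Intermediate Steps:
m(f, D) = 12 (m(f, D) = -4*(-3) = 12)
G = 22 (G = -29 + 51 = 22)
s(y, z) = 1 (s(y, z) = y/y = 1)
r(J) = -14 + 7*√(22 + J) (r(J) = -14 + 7*√(J + 22) = -14 + 7*√(22 + J))
(-46126 + (-72 - 106)²)/(r(143) + s(127, m(-10, 0))) = (-46126 + (-72 - 106)²)/((-14 + 7*√(22 + 143)) + 1) = (-46126 + (-178)²)/((-14 + 7*√165) + 1) = (-46126 + 31684)/(-13 + 7*√165) = -14442/(-13 + 7*√165)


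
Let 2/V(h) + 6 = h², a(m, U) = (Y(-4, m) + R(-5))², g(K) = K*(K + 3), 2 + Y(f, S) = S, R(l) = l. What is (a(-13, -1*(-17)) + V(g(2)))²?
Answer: 353477601/2209 ≈ 1.6002e+5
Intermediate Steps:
Y(f, S) = -2 + S
g(K) = K*(3 + K)
a(m, U) = (-7 + m)² (a(m, U) = ((-2 + m) - 5)² = (-7 + m)²)
V(h) = 2/(-6 + h²)
(a(-13, -1*(-17)) + V(g(2)))² = ((-7 - 13)² + 2/(-6 + (2*(3 + 2))²))² = ((-20)² + 2/(-6 + (2*5)²))² = (400 + 2/(-6 + 10²))² = (400 + 2/(-6 + 100))² = (400 + 2/94)² = (400 + 2*(1/94))² = (400 + 1/47)² = (18801/47)² = 353477601/2209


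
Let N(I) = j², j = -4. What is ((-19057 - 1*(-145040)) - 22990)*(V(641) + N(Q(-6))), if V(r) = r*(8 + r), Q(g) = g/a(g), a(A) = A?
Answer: 42847662825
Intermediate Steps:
Q(g) = 1 (Q(g) = g/g = 1)
N(I) = 16 (N(I) = (-4)² = 16)
((-19057 - 1*(-145040)) - 22990)*(V(641) + N(Q(-6))) = ((-19057 - 1*(-145040)) - 22990)*(641*(8 + 641) + 16) = ((-19057 + 145040) - 22990)*(641*649 + 16) = (125983 - 22990)*(416009 + 16) = 102993*416025 = 42847662825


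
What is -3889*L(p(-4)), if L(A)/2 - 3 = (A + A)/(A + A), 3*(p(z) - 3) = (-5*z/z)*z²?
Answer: -31112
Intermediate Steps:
p(z) = 3 - 5*z²/3 (p(z) = 3 + ((-5*z/z)*z²)/3 = 3 + ((-5*1)*z²)/3 = 3 + (-5*z²)/3 = 3 - 5*z²/3)
L(A) = 8 (L(A) = 6 + 2*((A + A)/(A + A)) = 6 + 2*((2*A)/((2*A))) = 6 + 2*((2*A)*(1/(2*A))) = 6 + 2*1 = 6 + 2 = 8)
-3889*L(p(-4)) = -3889*8 = -31112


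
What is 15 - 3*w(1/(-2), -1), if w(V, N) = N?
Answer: 18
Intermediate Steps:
15 - 3*w(1/(-2), -1) = 15 - 3*(-1) = 15 + 3 = 18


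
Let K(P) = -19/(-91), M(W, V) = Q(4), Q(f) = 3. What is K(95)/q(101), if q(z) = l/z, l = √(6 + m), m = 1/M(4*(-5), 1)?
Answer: 101*√57/91 ≈ 8.3795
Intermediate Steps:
M(W, V) = 3
K(P) = 19/91 (K(P) = -19*(-1/91) = 19/91)
m = ⅓ (m = 1/3 = ⅓ ≈ 0.33333)
l = √57/3 (l = √(6 + ⅓) = √(19/3) = √57/3 ≈ 2.5166)
q(z) = √57/(3*z) (q(z) = (√57/3)/z = √57/(3*z))
K(95)/q(101) = 19/(91*(((⅓)*√57/101))) = 19/(91*(((⅓)*√57*(1/101)))) = 19/(91*((√57/303))) = 19*(101*√57/19)/91 = 101*√57/91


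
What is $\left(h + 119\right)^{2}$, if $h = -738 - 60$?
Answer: $461041$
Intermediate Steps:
$h = -798$ ($h = -738 - 60 = -798$)
$\left(h + 119\right)^{2} = \left(-798 + 119\right)^{2} = \left(-679\right)^{2} = 461041$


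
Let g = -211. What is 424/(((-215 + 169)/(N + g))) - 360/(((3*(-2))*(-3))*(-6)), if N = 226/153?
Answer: 6807814/3519 ≈ 1934.6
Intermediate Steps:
N = 226/153 (N = 226*(1/153) = 226/153 ≈ 1.4771)
424/(((-215 + 169)/(N + g))) - 360/(((3*(-2))*(-3))*(-6)) = 424/(((-215 + 169)/(226/153 - 211))) - 360/(((3*(-2))*(-3))*(-6)) = 424/((-46/(-32057/153))) - 360/(-6*(-3)*(-6)) = 424/((-46*(-153/32057))) - 360/(18*(-6)) = 424/(7038/32057) - 360/(-108) = 424*(32057/7038) - 360*(-1/108) = 6796084/3519 + 10/3 = 6807814/3519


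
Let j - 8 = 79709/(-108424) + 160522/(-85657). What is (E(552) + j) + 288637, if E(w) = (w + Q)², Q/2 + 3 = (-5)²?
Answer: 5979689658555907/9287274568 ≈ 6.4386e+5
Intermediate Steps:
j = 50066125403/9287274568 (j = 8 + (79709/(-108424) + 160522/(-85657)) = 8 + (79709*(-1/108424) + 160522*(-1/85657)) = 8 + (-79709/108424 - 160522/85657) = 8 - 24232071141/9287274568 = 50066125403/9287274568 ≈ 5.3908)
Q = 44 (Q = -6 + 2*(-5)² = -6 + 2*25 = -6 + 50 = 44)
E(w) = (44 + w)² (E(w) = (w + 44)² = (44 + w)²)
(E(552) + j) + 288637 = ((44 + 552)² + 50066125403/9287274568) + 288637 = (596² + 50066125403/9287274568) + 288637 = (355216 + 50066125403/9287274568) + 288637 = 3299038589072091/9287274568 + 288637 = 5979689658555907/9287274568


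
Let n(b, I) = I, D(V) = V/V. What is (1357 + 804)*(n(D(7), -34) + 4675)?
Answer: 10029201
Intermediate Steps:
D(V) = 1
(1357 + 804)*(n(D(7), -34) + 4675) = (1357 + 804)*(-34 + 4675) = 2161*4641 = 10029201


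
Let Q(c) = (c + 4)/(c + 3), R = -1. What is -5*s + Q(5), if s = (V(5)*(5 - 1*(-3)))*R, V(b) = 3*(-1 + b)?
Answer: 3849/8 ≈ 481.13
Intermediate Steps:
Q(c) = (4 + c)/(3 + c)
V(b) = -3 + 3*b
s = -96 (s = ((-3 + 3*5)*(5 - 1*(-3)))*(-1) = ((-3 + 15)*(5 + 3))*(-1) = (12*8)*(-1) = 96*(-1) = -96)
-5*s + Q(5) = -5*(-96) + (4 + 5)/(3 + 5) = 480 + 9/8 = 3849/8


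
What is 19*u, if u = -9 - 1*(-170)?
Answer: 3059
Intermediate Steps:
u = 161 (u = -9 + 170 = 161)
19*u = 19*161 = 3059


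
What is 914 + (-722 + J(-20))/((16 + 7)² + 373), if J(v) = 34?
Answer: 411870/451 ≈ 913.24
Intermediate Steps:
914 + (-722 + J(-20))/((16 + 7)² + 373) = 914 + (-722 + 34)/((16 + 7)² + 373) = 914 - 688/(23² + 373) = 914 - 688/(529 + 373) = 914 - 688/902 = 914 - 688*1/902 = 914 - 344/451 = 411870/451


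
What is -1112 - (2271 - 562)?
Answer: -2821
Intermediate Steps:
-1112 - (2271 - 562) = -1112 - 1*1709 = -1112 - 1709 = -2821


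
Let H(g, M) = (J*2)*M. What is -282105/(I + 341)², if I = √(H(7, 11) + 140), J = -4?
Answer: -3646457885/1501020049 + 42754580*√13/1501020049 ≈ -2.3266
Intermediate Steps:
H(g, M) = -8*M (H(g, M) = (-4*2)*M = -8*M)
I = 2*√13 (I = √(-8*11 + 140) = √(-88 + 140) = √52 = 2*√13 ≈ 7.2111)
-282105/(I + 341)² = -282105/(2*√13 + 341)² = -282105/(341 + 2*√13)²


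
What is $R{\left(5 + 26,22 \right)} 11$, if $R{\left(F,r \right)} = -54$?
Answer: $-594$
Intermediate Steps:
$R{\left(5 + 26,22 \right)} 11 = \left(-54\right) 11 = -594$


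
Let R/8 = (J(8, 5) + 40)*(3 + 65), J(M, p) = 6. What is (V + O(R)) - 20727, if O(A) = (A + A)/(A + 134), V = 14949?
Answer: -72656438/12579 ≈ -5776.0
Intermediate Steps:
R = 25024 (R = 8*((6 + 40)*(3 + 65)) = 8*(46*68) = 8*3128 = 25024)
O(A) = 2*A/(134 + A) (O(A) = (2*A)/(134 + A) = 2*A/(134 + A))
(V + O(R)) - 20727 = (14949 + 2*25024/(134 + 25024)) - 20727 = (14949 + 2*25024/25158) - 20727 = (14949 + 2*25024*(1/25158)) - 20727 = (14949 + 25024/12579) - 20727 = 188068495/12579 - 20727 = -72656438/12579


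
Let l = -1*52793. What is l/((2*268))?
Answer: -52793/536 ≈ -98.494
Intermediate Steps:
l = -52793
l/((2*268)) = -52793/(2*268) = -52793/536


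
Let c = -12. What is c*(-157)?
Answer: 1884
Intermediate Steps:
c*(-157) = -12*(-157) = 1884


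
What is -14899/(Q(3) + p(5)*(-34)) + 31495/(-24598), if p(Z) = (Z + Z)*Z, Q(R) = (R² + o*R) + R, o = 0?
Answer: 156661021/20760712 ≈ 7.5460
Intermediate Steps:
Q(R) = R + R² (Q(R) = (R² + 0*R) + R = (R² + 0) + R = R² + R = R + R²)
p(Z) = 2*Z² (p(Z) = (2*Z)*Z = 2*Z²)
-14899/(Q(3) + p(5)*(-34)) + 31495/(-24598) = -14899/(3*(1 + 3) + (2*5²)*(-34)) + 31495/(-24598) = -14899/(3*4 + (2*25)*(-34)) + 31495*(-1/24598) = -14899/(12 + 50*(-34)) - 31495/24598 = -14899/(12 - 1700) - 31495/24598 = -14899/(-1688) - 31495/24598 = -14899*(-1/1688) - 31495/24598 = 14899/1688 - 31495/24598 = 156661021/20760712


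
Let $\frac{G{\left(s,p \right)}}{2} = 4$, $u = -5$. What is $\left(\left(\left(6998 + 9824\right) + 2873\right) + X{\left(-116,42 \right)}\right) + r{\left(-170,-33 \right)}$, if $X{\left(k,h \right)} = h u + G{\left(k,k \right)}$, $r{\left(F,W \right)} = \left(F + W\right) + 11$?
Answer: $19301$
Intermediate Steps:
$G{\left(s,p \right)} = 8$ ($G{\left(s,p \right)} = 2 \cdot 4 = 8$)
$r{\left(F,W \right)} = 11 + F + W$
$X{\left(k,h \right)} = 8 - 5 h$ ($X{\left(k,h \right)} = h \left(-5\right) + 8 = - 5 h + 8 = 8 - 5 h$)
$\left(\left(\left(6998 + 9824\right) + 2873\right) + X{\left(-116,42 \right)}\right) + r{\left(-170,-33 \right)} = \left(\left(\left(6998 + 9824\right) + 2873\right) + \left(8 - 210\right)\right) - 192 = \left(\left(16822 + 2873\right) + \left(8 - 210\right)\right) - 192 = \left(19695 - 202\right) - 192 = 19493 - 192 = 19301$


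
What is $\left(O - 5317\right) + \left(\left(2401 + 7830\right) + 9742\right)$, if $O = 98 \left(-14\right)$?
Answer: $13284$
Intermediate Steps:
$O = -1372$
$\left(O - 5317\right) + \left(\left(2401 + 7830\right) + 9742\right) = \left(-1372 - 5317\right) + \left(\left(2401 + 7830\right) + 9742\right) = -6689 + \left(10231 + 9742\right) = -6689 + 19973 = 13284$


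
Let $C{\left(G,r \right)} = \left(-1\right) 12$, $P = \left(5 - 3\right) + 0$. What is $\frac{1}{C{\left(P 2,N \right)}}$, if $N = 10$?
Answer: $- \frac{1}{12} \approx -0.083333$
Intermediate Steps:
$P = 2$ ($P = 2 + 0 = 2$)
$C{\left(G,r \right)} = -12$
$\frac{1}{C{\left(P 2,N \right)}} = \frac{1}{-12} = - \frac{1}{12}$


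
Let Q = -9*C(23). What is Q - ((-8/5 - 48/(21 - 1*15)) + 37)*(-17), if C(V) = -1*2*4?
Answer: 2689/5 ≈ 537.80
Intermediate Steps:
C(V) = -8 (C(V) = -2*4 = -8)
Q = 72 (Q = -9*(-8) = 72)
Q - ((-8/5 - 48/(21 - 1*15)) + 37)*(-17) = 72 - ((-8/5 - 48/(21 - 1*15)) + 37)*(-17) = 72 - ((-8*⅕ - 48/(21 - 15)) + 37)*(-17) = 72 - ((-8/5 - 48/6) + 37)*(-17) = 72 - ((-8/5 - 48*⅙) + 37)*(-17) = 72 - ((-8/5 - 8) + 37)*(-17) = 72 - (-48/5 + 37)*(-17) = 72 - 137*(-17)/5 = 72 - 1*(-2329/5) = 72 + 2329/5 = 2689/5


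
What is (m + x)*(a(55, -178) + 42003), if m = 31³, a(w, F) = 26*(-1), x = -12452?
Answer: 727839203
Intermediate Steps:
a(w, F) = -26
m = 29791
(m + x)*(a(55, -178) + 42003) = (29791 - 12452)*(-26 + 42003) = 17339*41977 = 727839203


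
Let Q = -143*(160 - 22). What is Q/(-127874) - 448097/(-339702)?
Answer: 32001817523/21719526774 ≈ 1.4734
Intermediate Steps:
Q = -19734 (Q = -143*138 = -19734)
Q/(-127874) - 448097/(-339702) = -19734/(-127874) - 448097/(-339702) = -19734*(-1/127874) - 448097*(-1/339702) = 9867/63937 + 448097/339702 = 32001817523/21719526774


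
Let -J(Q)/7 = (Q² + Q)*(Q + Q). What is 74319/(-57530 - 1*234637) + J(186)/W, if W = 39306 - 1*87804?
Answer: 1469924501773/787195287 ≈ 1867.3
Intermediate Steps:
W = -48498 (W = 39306 - 87804 = -48498)
J(Q) = -14*Q*(Q + Q²) (J(Q) = -7*(Q² + Q)*(Q + Q) = -7*(Q + Q²)*2*Q = -14*Q*(Q + Q²))
74319/(-57530 - 1*234637) + J(186)/W = 74319/(-57530 - 1*234637) + (14*186²*(-1 - 1*186))/(-48498) = 74319/(-57530 - 234637) + (14*34596*(-1 - 186))*(-1/48498) = 74319/(-292167) + (14*34596*(-187))*(-1/48498) = 74319*(-1/292167) - 90572328*(-1/48498) = -24773/97389 + 15095388/8083 = 1469924501773/787195287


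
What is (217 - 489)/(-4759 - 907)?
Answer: 136/2833 ≈ 0.048006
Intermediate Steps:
(217 - 489)/(-4759 - 907) = -272/(-5666) = -272*(-1/5666) = 136/2833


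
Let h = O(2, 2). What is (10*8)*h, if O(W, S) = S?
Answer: 160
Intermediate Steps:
h = 2
(10*8)*h = (10*8)*2 = 80*2 = 160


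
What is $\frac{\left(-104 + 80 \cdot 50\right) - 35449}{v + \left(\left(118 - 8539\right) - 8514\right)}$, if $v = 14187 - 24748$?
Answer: $\frac{31553}{27496} \approx 1.1475$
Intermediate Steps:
$v = -10561$
$\frac{\left(-104 + 80 \cdot 50\right) - 35449}{v + \left(\left(118 - 8539\right) - 8514\right)} = \frac{\left(-104 + 80 \cdot 50\right) - 35449}{-10561 + \left(\left(118 - 8539\right) - 8514\right)} = \frac{\left(-104 + 4000\right) - 35449}{-10561 + \left(\left(118 - 8539\right) - 8514\right)} = \frac{3896 - 35449}{-10561 - 16935} = - \frac{31553}{-10561 - 16935} = - \frac{31553}{-27496} = \left(-31553\right) \left(- \frac{1}{27496}\right) = \frac{31553}{27496}$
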